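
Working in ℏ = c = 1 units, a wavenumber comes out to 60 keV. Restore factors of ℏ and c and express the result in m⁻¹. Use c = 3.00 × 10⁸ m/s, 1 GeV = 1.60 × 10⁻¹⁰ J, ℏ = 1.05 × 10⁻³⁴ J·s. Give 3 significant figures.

3.05 × 10¹¹ m⁻¹

Inverse length is [E]/(ℏc).
1 GeV → 1/(ℏc) × (1 GeV in J) = 5.08 × 10¹⁵ m⁻¹.
Convert the energy scale: 60 keV = 6.00 × 10⁻⁵ GeV.
Result: 6.00 × 10⁻⁵ × 5.08 × 10¹⁵ = 3.05 × 10¹¹ m⁻¹.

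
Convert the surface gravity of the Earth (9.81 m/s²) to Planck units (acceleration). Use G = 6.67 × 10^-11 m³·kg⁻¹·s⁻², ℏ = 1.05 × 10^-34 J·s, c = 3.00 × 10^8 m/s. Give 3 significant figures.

1.76 × 10^-51

Planck acceleration: a_P = √(c⁷/(ℏG)) = 5.59 × 10^51 m/s².
9.81 / 5.59 × 10^51 = 1.76 × 10^-51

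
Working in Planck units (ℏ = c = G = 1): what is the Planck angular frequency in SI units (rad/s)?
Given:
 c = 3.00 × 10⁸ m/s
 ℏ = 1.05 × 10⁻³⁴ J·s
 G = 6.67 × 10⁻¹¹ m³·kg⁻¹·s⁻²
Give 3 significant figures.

From ℏ = c = G = 1 the angular frequency scale is ω_P = √(c⁵/(ℏG)).
  = √(3.47 × 10⁸⁶)
  = 1.86 × 10⁴³ rad/s

1.86 × 10⁴³ rad/s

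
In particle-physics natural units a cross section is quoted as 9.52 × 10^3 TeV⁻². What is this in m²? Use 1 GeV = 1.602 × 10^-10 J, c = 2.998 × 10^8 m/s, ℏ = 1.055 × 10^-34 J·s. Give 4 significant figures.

Area is [L]² = [E]⁻²·(ℏc)²; restore (ℏc)².
1 GeV⁻² → (ℏc)² × (1 GeV in J)⁻² = 3.898 × 10^-32 m².
Convert the energy scale: 9.52 × 10^3 TeV⁻² = 9.52 × 10^-3 GeV⁻².
Result: 9.52 × 10^-3 × 3.898 × 10^-32 = 3.711 × 10^-34 m².

3.711 × 10^-34 m²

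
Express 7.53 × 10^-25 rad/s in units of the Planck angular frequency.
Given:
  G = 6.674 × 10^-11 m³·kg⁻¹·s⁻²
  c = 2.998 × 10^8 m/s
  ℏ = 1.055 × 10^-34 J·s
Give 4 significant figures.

4.060 × 10^-68

Planck angular frequency: ω_P = √(c⁵/(ℏG)) = 1.855 × 10^43 rad/s.
7.53 × 10^-25 / 1.855 × 10^43 = 4.060 × 10^-68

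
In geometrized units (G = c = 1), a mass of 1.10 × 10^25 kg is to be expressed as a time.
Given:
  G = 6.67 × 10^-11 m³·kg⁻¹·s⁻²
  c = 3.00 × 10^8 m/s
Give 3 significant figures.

2.72 × 10^-11 s

Mass → time via G/c³.
1.10 × 10^25 kg × (G/c³) = 2.72 × 10^-11 s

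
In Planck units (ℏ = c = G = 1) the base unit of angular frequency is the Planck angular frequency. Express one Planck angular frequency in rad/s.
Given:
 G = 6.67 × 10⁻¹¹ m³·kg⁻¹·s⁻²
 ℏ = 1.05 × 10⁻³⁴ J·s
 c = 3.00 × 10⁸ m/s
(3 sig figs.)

ω_P = √(c⁵/(ℏG))
  = √(3.47 × 10⁸⁶)
  = 1.86 × 10⁴³ rad/s

1.86 × 10⁴³ rad/s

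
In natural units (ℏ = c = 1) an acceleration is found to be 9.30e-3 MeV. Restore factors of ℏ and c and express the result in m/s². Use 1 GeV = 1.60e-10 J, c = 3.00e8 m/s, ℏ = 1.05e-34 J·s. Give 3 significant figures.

Acceleration is [L]/[T]² = c·[E]/ℏ.
1 GeV → c/ℏ × (1 GeV in J) = 4.57e32 m/s².
Convert the energy scale: 9.30e-3 MeV = 9.30e-6 GeV.
Result: 9.30e-6 × 4.57e32 = 4.25e27 m/s².

4.25e27 m/s²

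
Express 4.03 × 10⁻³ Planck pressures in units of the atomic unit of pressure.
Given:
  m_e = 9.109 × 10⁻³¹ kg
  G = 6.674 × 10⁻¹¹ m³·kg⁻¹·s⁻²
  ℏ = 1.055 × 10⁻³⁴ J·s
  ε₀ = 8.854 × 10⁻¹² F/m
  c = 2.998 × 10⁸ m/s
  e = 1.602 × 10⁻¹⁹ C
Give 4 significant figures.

6.373 × 10⁹⁷

Planck pressure: p_P = c⁷/(ℏG²) = 4.632 × 10¹¹³ Pa
atomic unit of pressure: P_au = E_h/a₀³ = m_e⁴e¹⁰/((4πε₀)⁵ℏ⁸) = 2.929 × 10¹³ Pa
4.03 × 10⁻³ × 4.632 × 10¹¹³ / 2.929 × 10¹³ = 6.373 × 10⁹⁷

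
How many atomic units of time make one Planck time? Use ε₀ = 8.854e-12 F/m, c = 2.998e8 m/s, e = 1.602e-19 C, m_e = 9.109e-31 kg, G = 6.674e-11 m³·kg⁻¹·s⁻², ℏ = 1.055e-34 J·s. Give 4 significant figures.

2.225e-27

Planck time: t_P = √(ℏG/c⁵) = 5.392e-44 s
atomic unit of time: τ_au = (4πε₀)²ℏ³/(m_e e⁴) = 2.423e-17 s
ratio = 5.392e-44 / 2.423e-17 = 2.225e-27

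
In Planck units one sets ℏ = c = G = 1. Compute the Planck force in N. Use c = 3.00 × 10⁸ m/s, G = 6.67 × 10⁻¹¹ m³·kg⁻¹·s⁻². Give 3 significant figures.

1.21 × 10⁴⁴ N

F_P = c⁴/G
  = 8.10 × 10³³ / 6.67 × 10⁻¹¹
  = 1.21 × 10⁴⁴ N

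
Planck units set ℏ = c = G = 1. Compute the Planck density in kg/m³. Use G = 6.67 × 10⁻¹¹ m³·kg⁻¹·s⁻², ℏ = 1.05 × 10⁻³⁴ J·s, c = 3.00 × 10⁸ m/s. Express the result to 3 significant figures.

From ℏ = c = G = 1 the density scale is ρ_P = c⁵/(ℏG²).
  = 2.43 × 10⁴² / 4.67 × 10⁻⁵⁵
  = 5.20 × 10⁹⁶ kg/m³

5.20 × 10⁹⁶ kg/m³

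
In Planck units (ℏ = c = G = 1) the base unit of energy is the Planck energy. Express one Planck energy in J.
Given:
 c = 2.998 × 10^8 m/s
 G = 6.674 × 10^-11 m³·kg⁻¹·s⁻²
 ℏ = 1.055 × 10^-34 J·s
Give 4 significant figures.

E_P = √(ℏc⁵/G)
  = √(3.828 × 10^18)
  = 1.957 × 10^9 J

1.957 × 10^9 J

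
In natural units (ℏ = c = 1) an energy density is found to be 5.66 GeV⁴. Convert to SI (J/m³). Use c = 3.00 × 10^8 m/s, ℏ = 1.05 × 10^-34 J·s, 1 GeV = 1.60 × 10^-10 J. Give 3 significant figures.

1.19 × 10^38 J/m³

[E]/[L]³ = [E]⁴/(ℏc)³; restore (ℏc)⁻³.
1 GeV⁴ → 1/(ℏc)³ × (1 GeV in J)⁴ = 2.10 × 10^37 J/m³.
Result: 5.66 × 2.10 × 10^37 = 1.19 × 10^38 J/m³.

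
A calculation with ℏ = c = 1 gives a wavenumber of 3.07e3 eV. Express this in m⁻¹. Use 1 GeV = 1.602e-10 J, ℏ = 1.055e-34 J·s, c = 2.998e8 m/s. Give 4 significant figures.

Inverse length is [E]/(ℏc).
1 GeV → 1/(ℏc) × (1 GeV in J) = 5.065e15 m⁻¹.
Convert the energy scale: 3.07e3 eV = 3.07e-6 GeV.
Result: 3.07e-6 × 5.065e15 = 1.555e10 m⁻¹.

1.555e10 m⁻¹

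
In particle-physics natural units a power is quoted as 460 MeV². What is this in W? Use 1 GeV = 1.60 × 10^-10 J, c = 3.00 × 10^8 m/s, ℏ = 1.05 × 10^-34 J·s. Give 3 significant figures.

Power is [E]/[T] = [E]²/ℏ.
1 GeV² → 1/ℏ × (1 GeV in J)² = 2.44 × 10^14 W.
Convert the energy scale: 460 MeV² = 4.60 × 10^-4 GeV².
Result: 4.60 × 10^-4 × 2.44 × 10^14 = 1.12 × 10^11 W.

1.12 × 10^11 W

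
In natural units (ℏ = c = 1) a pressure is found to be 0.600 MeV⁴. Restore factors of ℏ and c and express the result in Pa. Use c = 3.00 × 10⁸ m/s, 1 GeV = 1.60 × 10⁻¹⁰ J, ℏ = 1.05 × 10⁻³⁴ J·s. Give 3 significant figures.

1.26 × 10²⁵ Pa

Pressure is [E]/[L]³ = [E]⁴/(ℏc)³.
1 GeV⁴ → 1/(ℏc)³ × (1 GeV in J)⁴ = 2.10 × 10³⁷ Pa.
Convert the energy scale: 0.600 MeV⁴ = 6.00 × 10⁻¹³ GeV⁴.
Result: 6.00 × 10⁻¹³ × 2.10 × 10³⁷ = 1.26 × 10²⁵ Pa.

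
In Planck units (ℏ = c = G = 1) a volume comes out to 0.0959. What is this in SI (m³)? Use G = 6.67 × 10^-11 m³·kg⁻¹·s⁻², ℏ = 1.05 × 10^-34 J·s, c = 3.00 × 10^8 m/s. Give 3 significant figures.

4.01 × 10^-106 m³

One Planck volume: V_P = (ℏG/c³)^(3/2) = 4.18 × 10^-105 m³.
0.0959 × 4.18 × 10^-105 m³ = 4.01 × 10^-106 m³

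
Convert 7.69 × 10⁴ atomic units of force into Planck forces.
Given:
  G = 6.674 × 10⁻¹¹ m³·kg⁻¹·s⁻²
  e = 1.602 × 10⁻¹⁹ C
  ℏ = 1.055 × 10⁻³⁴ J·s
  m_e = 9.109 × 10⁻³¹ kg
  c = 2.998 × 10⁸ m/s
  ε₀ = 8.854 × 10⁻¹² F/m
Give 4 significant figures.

atomic unit of force: F_au = E_h/a₀ = m_e²e⁶/((4πε₀)³ℏ⁴) = 8.220 × 10⁻⁸ N
Planck force: F_P = c⁴/G = 1.210 × 10⁴⁴ N
7.69 × 10⁴ × 8.220 × 10⁻⁸ / 1.210 × 10⁴⁴ = 5.222 × 10⁻⁴⁷

5.222 × 10⁻⁴⁷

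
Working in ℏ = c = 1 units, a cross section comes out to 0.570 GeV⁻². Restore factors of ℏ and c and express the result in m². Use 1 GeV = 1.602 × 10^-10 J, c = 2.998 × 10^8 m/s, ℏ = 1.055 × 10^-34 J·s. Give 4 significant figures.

2.222 × 10^-32 m²

Area is [L]² = [E]⁻²·(ℏc)²; restore (ℏc)².
1 GeV⁻² → (ℏc)² × (1 GeV in J)⁻² = 3.898 × 10^-32 m².
Result: 0.570 × 3.898 × 10^-32 = 2.222 × 10^-32 m².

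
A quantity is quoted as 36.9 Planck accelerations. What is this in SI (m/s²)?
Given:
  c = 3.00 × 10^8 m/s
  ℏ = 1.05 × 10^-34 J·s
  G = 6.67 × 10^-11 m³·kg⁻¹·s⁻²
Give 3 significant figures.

2.06 × 10^53 m/s²

One Planck acceleration: a_P = √(c⁷/(ℏG)) = 5.59 × 10^51 m/s².
36.9 × 5.59 × 10^51 m/s² = 2.06 × 10^53 m/s²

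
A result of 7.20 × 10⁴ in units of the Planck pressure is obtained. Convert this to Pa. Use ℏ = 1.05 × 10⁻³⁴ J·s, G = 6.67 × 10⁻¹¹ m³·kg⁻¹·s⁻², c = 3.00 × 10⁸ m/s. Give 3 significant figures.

One Planck pressure: p_P = c⁷/(ℏG²) = 4.68 × 10¹¹³ Pa.
7.20 × 10⁴ × 4.68 × 10¹¹³ Pa = 3.37 × 10¹¹⁸ Pa

3.37 × 10¹¹⁸ Pa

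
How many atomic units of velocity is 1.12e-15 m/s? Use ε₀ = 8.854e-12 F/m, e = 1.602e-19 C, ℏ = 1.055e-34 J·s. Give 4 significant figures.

atomic unit of velocity: v_au = e²/(4πε₀ℏ) = 2.186e6 m/s.
1.12e-15 / 2.186e6 = 5.123e-22

5.123e-22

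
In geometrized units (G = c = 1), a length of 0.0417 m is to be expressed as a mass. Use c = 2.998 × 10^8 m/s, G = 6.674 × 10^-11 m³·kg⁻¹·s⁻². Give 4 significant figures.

5.616 × 10^25 kg

Length → mass via c²/G.
0.0417 m × (c²/G) = 5.616 × 10^25 kg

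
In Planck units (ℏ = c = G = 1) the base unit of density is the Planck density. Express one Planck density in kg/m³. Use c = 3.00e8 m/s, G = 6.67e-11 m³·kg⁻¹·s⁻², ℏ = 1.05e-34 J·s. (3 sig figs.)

ρ_P = c⁵/(ℏG²)
  = 2.43e42 / 4.67e-55
  = 5.20e96 kg/m³

5.20e96 kg/m³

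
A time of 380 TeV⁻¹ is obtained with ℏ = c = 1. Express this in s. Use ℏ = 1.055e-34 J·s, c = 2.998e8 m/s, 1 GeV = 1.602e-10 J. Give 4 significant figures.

A time is [E]⁻¹ in ℏ=c=1; restore one factor of ℏ.
1 GeV⁻¹ → ℏ × (1 GeV in J)⁻¹ = 6.586e-25 s.
Convert the energy scale: 380 TeV⁻¹ = 0.380 GeV⁻¹.
Result: 0.380 × 6.586e-25 = 2.502e-25 s.

2.502e-25 s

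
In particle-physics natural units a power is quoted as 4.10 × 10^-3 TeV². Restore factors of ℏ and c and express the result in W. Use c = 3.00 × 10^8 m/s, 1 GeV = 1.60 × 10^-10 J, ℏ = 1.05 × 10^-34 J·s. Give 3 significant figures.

Power is [E]/[T] = [E]²/ℏ.
1 GeV² → 1/ℏ × (1 GeV in J)² = 2.44 × 10^14 W.
Convert the energy scale: 4.10 × 10^-3 TeV² = 4.10 × 10^3 GeV².
Result: 4.10 × 10^3 × 2.44 × 10^14 = 1.00 × 10^18 W.

1.00 × 10^18 W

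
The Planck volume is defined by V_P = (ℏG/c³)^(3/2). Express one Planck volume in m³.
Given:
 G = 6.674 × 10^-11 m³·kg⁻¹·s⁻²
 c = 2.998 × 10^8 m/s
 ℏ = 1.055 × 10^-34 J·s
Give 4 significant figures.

V_P = (ℏG/c³)^(3/2)
  = √(1.784 × 10^-209)
  = 4.224 × 10^-105 m³

4.224 × 10^-105 m³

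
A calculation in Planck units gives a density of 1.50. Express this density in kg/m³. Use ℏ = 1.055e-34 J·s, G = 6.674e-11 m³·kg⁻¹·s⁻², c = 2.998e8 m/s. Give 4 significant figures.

One Planck density: ρ_P = c⁵/(ℏG²) = 5.154e96 kg/m³.
1.50 × 5.154e96 kg/m³ = 7.731e96 kg/m³

7.731e96 kg/m³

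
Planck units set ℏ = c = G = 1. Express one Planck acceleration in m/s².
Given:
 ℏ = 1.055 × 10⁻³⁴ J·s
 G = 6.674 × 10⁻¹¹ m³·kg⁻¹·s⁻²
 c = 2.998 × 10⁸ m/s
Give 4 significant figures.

5.560 × 10⁵¹ m/s²

The unique combination of the constants set to 1 with dimensions of acceleration is a_P = √(c⁷/(ℏG)).
  = √(3.092 × 10¹⁰³)
  = 5.560 × 10⁵¹ m/s²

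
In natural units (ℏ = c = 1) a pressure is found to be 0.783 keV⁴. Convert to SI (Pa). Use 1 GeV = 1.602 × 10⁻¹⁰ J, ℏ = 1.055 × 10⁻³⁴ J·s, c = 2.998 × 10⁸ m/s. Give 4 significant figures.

1.630 × 10¹³ Pa

Pressure is [E]/[L]³ = [E]⁴/(ℏc)³.
1 GeV⁴ → 1/(ℏc)³ × (1 GeV in J)⁴ = 2.082 × 10³⁷ Pa.
Convert the energy scale: 0.783 keV⁴ = 7.83 × 10⁻²⁵ GeV⁴.
Result: 7.83 × 10⁻²⁵ × 2.082 × 10³⁷ = 1.630 × 10¹³ Pa.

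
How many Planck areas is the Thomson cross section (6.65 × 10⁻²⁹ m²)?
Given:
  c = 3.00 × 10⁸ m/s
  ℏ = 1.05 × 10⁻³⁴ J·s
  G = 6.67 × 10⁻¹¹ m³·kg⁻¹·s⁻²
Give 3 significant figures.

2.56 × 10⁴¹

Planck area: A_P = ℏG/c³ = 2.59 × 10⁻⁷⁰ m².
6.65 × 10⁻²⁹ / 2.59 × 10⁻⁷⁰ = 2.56 × 10⁴¹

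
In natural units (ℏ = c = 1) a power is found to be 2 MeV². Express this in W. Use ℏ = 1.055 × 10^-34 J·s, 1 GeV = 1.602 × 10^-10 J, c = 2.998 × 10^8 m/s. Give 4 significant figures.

4.865 × 10^8 W

Power is [E]/[T] = [E]²/ℏ.
1 GeV² → 1/ℏ × (1 GeV in J)² = 2.433 × 10^14 W.
Convert the energy scale: 2 MeV² = 2.00 × 10^-6 GeV².
Result: 2.00 × 10^-6 × 2.433 × 10^14 = 4.865 × 10^8 W.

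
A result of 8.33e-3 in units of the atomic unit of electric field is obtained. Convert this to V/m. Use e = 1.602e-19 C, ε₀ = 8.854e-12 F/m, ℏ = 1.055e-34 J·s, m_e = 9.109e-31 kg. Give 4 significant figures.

4.274e9 V/m

One atomic unit of electric field: E_au = E_h/(e a₀) = m_e²e⁵/((4πε₀)³ℏ⁴) = 5.131e11 V/m.
8.33e-3 × 5.131e11 V/m = 4.274e9 V/m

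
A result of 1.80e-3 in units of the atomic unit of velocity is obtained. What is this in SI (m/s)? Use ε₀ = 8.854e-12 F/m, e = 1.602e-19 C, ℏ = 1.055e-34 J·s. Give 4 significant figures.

One atomic unit of velocity: v_au = e²/(4πε₀ℏ) = 2.186e6 m/s.
1.80e-3 × 2.186e6 m/s = 3.935e3 m/s

3.935e3 m/s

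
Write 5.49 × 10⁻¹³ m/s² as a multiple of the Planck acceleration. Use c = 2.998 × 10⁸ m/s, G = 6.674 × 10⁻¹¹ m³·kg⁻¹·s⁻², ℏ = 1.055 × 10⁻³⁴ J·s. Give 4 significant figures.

Planck acceleration: a_P = √(c⁷/(ℏG)) = 5.560 × 10⁵¹ m/s².
5.49 × 10⁻¹³ / 5.560 × 10⁵¹ = 9.874 × 10⁻⁶⁵

9.874 × 10⁻⁶⁵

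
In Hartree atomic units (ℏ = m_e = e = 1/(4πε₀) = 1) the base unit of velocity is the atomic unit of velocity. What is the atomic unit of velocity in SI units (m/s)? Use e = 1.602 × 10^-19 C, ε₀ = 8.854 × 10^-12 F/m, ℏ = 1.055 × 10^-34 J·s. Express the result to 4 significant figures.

2.186 × 10^6 m/s

v_au = e²/(4πε₀ℏ)
  = 2.566 × 10^-38 / 1.174 × 10^-44
  = 2.186 × 10^6 m/s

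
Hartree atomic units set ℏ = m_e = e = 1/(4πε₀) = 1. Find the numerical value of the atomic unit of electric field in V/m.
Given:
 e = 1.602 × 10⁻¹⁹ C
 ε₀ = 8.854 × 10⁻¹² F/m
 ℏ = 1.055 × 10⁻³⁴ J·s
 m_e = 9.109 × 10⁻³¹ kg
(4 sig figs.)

5.131 × 10¹¹ V/m

The unique combination of the constants set to 1 with dimensions of electric field is E_au = E_h/(e a₀) = m_e²e⁵/((4πε₀)³ℏ⁴).
E_h = 4.354 × 10⁻¹⁸ J
a₀ = 5.297 × 10⁻¹¹ m
E_h/(e·a₀) = 5.131 × 10¹¹ V/m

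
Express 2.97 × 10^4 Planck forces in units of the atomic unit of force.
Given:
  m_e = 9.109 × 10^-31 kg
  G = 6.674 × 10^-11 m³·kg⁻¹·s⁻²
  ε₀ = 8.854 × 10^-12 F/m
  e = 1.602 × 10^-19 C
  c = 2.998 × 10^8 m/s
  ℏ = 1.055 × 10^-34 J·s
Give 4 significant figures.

4.374 × 10^55

Planck force: F_P = c⁴/G = 1.210 × 10^44 N
atomic unit of force: F_au = E_h/a₀ = m_e²e⁶/((4πε₀)³ℏ⁴) = 8.220 × 10^-8 N
2.97 × 10^4 × 1.210 × 10^44 / 8.220 × 10^-8 = 4.374 × 10^55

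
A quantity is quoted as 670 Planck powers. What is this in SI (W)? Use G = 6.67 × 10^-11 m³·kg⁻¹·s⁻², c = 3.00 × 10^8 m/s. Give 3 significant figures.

One Planck power: P_P = c⁵/G = 3.64 × 10^52 W.
670 × 3.64 × 10^52 W = 2.44 × 10^55 W

2.44 × 10^55 W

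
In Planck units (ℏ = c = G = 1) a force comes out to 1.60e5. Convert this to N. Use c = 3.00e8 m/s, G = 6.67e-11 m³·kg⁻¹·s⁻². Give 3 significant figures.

One Planck force: F_P = c⁴/G = 1.21e44 N.
1.60e5 × 1.21e44 N = 1.94e49 N

1.94e49 N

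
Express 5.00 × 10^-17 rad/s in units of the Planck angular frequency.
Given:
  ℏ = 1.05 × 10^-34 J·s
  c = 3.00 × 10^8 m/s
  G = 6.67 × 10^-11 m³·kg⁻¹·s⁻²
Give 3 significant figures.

2.68 × 10^-60

Planck angular frequency: ω_P = √(c⁵/(ℏG)) = 1.86 × 10^43 rad/s.
5.00 × 10^-17 / 1.86 × 10^43 = 2.68 × 10^-60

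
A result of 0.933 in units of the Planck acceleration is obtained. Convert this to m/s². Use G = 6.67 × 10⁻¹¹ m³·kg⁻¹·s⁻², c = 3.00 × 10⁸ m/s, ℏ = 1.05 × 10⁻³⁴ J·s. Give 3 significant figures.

One Planck acceleration: a_P = √(c⁷/(ℏG)) = 5.59 × 10⁵¹ m/s².
0.933 × 5.59 × 10⁵¹ m/s² = 5.21 × 10⁵¹ m/s²

5.21 × 10⁵¹ m/s²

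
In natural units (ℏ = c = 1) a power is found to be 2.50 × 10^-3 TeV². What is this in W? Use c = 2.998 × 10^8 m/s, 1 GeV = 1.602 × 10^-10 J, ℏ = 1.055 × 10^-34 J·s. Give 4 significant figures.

Power is [E]/[T] = [E]²/ℏ.
1 GeV² → 1/ℏ × (1 GeV in J)² = 2.433 × 10^14 W.
Convert the energy scale: 2.50 × 10^-3 TeV² = 2.50 × 10^3 GeV².
Result: 2.50 × 10^3 × 2.433 × 10^14 = 6.082 × 10^17 W.

6.082 × 10^17 W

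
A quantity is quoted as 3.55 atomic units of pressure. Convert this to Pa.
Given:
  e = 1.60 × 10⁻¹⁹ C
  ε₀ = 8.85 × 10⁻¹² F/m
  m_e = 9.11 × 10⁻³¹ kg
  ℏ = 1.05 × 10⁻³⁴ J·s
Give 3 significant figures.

1.07 × 10¹⁴ Pa

One atomic unit of pressure: P_au = E_h/a₀³ = m_e⁴e¹⁰/((4πε₀)⁵ℏ⁸) = 3.01 × 10¹³ Pa.
3.55 × 3.01 × 10¹³ Pa = 1.07 × 10¹⁴ Pa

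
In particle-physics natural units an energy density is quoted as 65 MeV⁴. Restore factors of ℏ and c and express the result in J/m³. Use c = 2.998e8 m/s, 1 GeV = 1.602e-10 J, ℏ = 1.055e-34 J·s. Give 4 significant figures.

[E]/[L]³ = [E]⁴/(ℏc)³; restore (ℏc)⁻³.
1 GeV⁴ → 1/(ℏc)³ × (1 GeV in J)⁴ = 2.082e37 J/m³.
Convert the energy scale: 65 MeV⁴ = 6.50e-11 GeV⁴.
Result: 6.50e-11 × 2.082e37 = 1.353e27 J/m³.

1.353e27 J/m³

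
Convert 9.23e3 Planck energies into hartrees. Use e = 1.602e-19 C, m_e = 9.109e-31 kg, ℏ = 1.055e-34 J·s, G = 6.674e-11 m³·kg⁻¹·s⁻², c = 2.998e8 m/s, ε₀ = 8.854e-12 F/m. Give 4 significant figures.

Planck energy: E_P = √(ℏc⁵/G) = 1.957e9 J
hartree: E_h = m_e e⁴/(4πε₀ℏ)² = 4.354e-18 J
9.23e3 × 1.957e9 / 4.354e-18 = 4.148e30

4.148e30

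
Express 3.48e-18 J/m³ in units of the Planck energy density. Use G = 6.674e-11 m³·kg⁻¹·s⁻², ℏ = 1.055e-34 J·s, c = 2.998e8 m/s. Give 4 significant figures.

7.512e-132

Planck energy density: u_P = c⁷/(ℏG²) = 4.632e113 J/m³.
3.48e-18 / 4.632e113 = 7.512e-132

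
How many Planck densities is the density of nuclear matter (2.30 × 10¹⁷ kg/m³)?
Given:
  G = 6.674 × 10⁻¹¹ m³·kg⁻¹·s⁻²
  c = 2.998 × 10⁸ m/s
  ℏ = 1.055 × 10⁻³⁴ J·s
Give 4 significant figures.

4.463 × 10⁻⁸⁰

Planck density: ρ_P = c⁵/(ℏG²) = 5.154 × 10⁹⁶ kg/m³.
2.30 × 10¹⁷ / 5.154 × 10⁹⁶ = 4.463 × 10⁻⁸⁰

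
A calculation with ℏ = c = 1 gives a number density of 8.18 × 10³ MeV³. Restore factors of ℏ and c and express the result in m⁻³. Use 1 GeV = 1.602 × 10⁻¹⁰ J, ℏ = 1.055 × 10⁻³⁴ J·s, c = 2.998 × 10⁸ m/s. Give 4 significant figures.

Number density is [L]⁻³ = [E]³/(ℏc)³.
1 GeV³ → 1/(ℏc)³ × (1 GeV in J)³ = 1.299 × 10⁴⁷ m⁻³.
Convert the energy scale: 8.18 × 10³ MeV³ = 8.18 × 10⁻⁶ GeV³.
Result: 8.18 × 10⁻⁶ × 1.299 × 10⁴⁷ = 1.063 × 10⁴² m⁻³.

1.063 × 10⁴² m⁻³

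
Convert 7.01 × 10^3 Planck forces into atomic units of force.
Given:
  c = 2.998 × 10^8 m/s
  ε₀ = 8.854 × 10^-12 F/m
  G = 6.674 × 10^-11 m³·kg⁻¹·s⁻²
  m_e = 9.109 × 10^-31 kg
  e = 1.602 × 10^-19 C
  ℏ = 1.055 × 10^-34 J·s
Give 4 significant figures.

1.032 × 10^55

Planck force: F_P = c⁴/G = 1.210 × 10^44 N
atomic unit of force: F_au = E_h/a₀ = m_e²e⁶/((4πε₀)³ℏ⁴) = 8.220 × 10^-8 N
7.01 × 10^3 × 1.210 × 10^44 / 8.220 × 10^-8 = 1.032 × 10^55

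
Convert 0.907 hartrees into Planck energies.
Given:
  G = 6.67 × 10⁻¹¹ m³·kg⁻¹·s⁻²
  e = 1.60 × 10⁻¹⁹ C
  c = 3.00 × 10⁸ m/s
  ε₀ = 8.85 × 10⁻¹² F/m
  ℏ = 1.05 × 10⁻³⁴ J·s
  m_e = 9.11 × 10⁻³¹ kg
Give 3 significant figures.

hartree: E_h = m_e e⁴/(4πε₀ℏ)² = 4.38 × 10⁻¹⁸ J
Planck energy: E_P = √(ℏc⁵/G) = 1.96 × 10⁹ J
0.907 × 4.38 × 10⁻¹⁸ / 1.96 × 10⁹ = 2.03 × 10⁻²⁷

2.03 × 10⁻²⁷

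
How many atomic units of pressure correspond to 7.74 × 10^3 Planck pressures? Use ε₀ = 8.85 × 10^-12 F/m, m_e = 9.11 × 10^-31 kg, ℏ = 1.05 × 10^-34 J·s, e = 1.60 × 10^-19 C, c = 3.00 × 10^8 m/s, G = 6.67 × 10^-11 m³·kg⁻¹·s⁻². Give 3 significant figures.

1.20 × 10^104

Planck pressure: p_P = c⁷/(ℏG²) = 4.68 × 10^113 Pa
atomic unit of pressure: P_au = E_h/a₀³ = m_e⁴e¹⁰/((4πε₀)⁵ℏ⁸) = 3.01 × 10^13 Pa
7.74 × 10^3 × 4.68 × 10^113 / 3.01 × 10^13 = 1.20 × 10^104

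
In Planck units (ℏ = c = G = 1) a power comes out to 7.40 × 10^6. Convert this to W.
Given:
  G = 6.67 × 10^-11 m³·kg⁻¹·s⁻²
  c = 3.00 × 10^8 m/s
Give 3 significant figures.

2.70 × 10^59 W

One Planck power: P_P = c⁵/G = 3.64 × 10^52 W.
7.40 × 10^6 × 3.64 × 10^52 W = 2.70 × 10^59 W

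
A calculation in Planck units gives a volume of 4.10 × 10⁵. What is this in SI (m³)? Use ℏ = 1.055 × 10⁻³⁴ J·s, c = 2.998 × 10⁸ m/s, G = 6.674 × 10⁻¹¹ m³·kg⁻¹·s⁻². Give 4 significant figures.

1.732 × 10⁻⁹⁹ m³

One Planck volume: V_P = (ℏG/c³)^(3/2) = 4.224 × 10⁻¹⁰⁵ m³.
4.10 × 10⁵ × 4.224 × 10⁻¹⁰⁵ m³ = 1.732 × 10⁻⁹⁹ m³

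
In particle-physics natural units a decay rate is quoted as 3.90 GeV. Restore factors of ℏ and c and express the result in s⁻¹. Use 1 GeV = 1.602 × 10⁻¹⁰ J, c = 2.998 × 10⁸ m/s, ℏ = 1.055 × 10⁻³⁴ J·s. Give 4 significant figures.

5.922 × 10²⁴ s⁻¹

A rate is [E]/ℏ; divide by ℏ.
1 GeV → 1/ℏ × (1 GeV in J) = 1.518 × 10²⁴ s⁻¹.
Result: 3.90 × 1.518 × 10²⁴ = 5.922 × 10²⁴ s⁻¹.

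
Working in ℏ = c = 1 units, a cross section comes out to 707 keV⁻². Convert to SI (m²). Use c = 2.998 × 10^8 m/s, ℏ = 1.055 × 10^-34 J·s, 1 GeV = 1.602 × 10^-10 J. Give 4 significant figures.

Area is [L]² = [E]⁻²·(ℏc)²; restore (ℏc)².
1 GeV⁻² → (ℏc)² × (1 GeV in J)⁻² = 3.898 × 10^-32 m².
Convert the energy scale: 707 keV⁻² = 7.07 × 10^14 GeV⁻².
Result: 7.07 × 10^14 × 3.898 × 10^-32 = 2.756 × 10^-17 m².

2.756 × 10^-17 m²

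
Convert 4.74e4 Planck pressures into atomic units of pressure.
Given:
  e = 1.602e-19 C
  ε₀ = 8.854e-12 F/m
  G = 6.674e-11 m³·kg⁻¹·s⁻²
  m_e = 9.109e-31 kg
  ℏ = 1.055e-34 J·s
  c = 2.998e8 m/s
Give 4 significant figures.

7.496e104

Planck pressure: p_P = c⁷/(ℏG²) = 4.632e113 Pa
atomic unit of pressure: P_au = E_h/a₀³ = m_e⁴e¹⁰/((4πε₀)⁵ℏ⁸) = 2.929e13 Pa
4.74e4 × 4.632e113 / 2.929e13 = 7.496e104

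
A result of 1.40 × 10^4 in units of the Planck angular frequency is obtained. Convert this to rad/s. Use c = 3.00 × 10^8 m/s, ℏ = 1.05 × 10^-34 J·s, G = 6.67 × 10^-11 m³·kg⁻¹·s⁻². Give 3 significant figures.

2.61 × 10^47 rad/s

One Planck angular frequency: ω_P = √(c⁵/(ℏG)) = 1.86 × 10^43 rad/s.
1.40 × 10^4 × 1.86 × 10^43 rad/s = 2.61 × 10^47 rad/s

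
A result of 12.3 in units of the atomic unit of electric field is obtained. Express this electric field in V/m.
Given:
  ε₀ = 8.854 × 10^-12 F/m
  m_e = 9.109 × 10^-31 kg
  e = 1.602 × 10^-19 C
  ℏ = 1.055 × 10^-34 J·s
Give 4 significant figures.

One atomic unit of electric field: E_au = E_h/(e a₀) = m_e²e⁵/((4πε₀)³ℏ⁴) = 5.131 × 10^11 V/m.
12.3 × 5.131 × 10^11 V/m = 6.311 × 10^12 V/m

6.311 × 10^12 V/m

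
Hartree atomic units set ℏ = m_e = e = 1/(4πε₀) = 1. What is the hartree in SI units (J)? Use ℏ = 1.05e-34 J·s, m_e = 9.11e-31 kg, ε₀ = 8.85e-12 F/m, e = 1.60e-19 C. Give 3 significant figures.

4.38e-18 J

From ℏ = m_e = e = 1/(4πε₀) = 1 the energy scale is E_h = m_e e⁴/(4πε₀ℏ)².
  = 5.97e-106 / 1.36e-88
  = 4.38e-18 J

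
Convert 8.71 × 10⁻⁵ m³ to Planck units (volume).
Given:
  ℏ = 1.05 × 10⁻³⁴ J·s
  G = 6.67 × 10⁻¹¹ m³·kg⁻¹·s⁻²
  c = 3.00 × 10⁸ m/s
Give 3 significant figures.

2.08 × 10¹⁰⁰

Planck volume: V_P = (ℏG/c³)^(3/2) = 4.18 × 10⁻¹⁰⁵ m³.
8.71 × 10⁻⁵ / 4.18 × 10⁻¹⁰⁵ = 2.08 × 10¹⁰⁰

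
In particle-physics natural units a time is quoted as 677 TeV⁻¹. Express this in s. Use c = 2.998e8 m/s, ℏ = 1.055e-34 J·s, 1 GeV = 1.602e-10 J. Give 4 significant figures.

4.458e-25 s

A time is [E]⁻¹ in ℏ=c=1; restore one factor of ℏ.
1 GeV⁻¹ → ℏ × (1 GeV in J)⁻¹ = 6.586e-25 s.
Convert the energy scale: 677 TeV⁻¹ = 0.677 GeV⁻¹.
Result: 0.677 × 6.586e-25 = 4.458e-25 s.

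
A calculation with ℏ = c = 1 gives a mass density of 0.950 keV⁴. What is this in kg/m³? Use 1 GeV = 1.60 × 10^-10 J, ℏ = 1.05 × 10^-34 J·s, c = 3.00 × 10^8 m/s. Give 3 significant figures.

2.21 × 10^-4 kg/m³

Mass density is [E]/(c²[L]³) = [E]⁴/(ℏ³c⁵).
1 GeV⁴ → 1/(ℏ³c⁵) × (1 GeV in J)⁴ = 2.33 × 10^20 kg/m³.
Convert the energy scale: 0.950 keV⁴ = 9.50 × 10^-25 GeV⁴.
Result: 9.50 × 10^-25 × 2.33 × 10^20 = 2.21 × 10^-4 kg/m³.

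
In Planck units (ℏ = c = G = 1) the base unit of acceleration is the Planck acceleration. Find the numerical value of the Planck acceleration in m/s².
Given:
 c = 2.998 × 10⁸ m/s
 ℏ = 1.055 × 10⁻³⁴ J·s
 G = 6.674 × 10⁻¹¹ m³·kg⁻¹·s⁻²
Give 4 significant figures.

5.560 × 10⁵¹ m/s²

a_P = √(c⁷/(ℏG))
  = √(3.092 × 10¹⁰³)
  = 5.560 × 10⁵¹ m/s²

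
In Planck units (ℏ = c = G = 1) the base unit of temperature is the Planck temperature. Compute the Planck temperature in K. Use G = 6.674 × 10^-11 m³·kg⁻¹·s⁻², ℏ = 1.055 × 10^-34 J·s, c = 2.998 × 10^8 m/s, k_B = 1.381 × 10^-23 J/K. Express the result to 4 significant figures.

1.417 × 10^32 K

T_P = √(ℏc⁵/G) / k_B
  = √(3.828 × 10^18) × 7.241 × 10^22
  = 1.417 × 10^32 K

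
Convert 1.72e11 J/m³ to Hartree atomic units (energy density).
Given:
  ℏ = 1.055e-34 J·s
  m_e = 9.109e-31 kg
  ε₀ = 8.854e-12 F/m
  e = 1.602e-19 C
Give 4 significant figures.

5.872e-3

atomic unit of energy density: u_au = E_h/a₀³ = m_e⁴e¹⁰/((4πε₀)⁵ℏ⁸) = 2.929e13 J/m³.
1.72e11 / 2.929e13 = 5.872e-3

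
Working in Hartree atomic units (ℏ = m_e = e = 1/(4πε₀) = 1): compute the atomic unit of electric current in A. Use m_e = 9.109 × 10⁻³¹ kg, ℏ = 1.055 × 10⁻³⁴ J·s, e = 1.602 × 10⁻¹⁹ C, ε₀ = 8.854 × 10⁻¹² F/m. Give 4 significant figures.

From ℏ = m_e = e = 1/(4πε₀) = 1 the current scale is I_au = e E_h/ℏ = m_e e⁵/((4πε₀)²ℏ³).
E_h = 4.354 × 10⁻¹⁸ J
e·E_h/ℏ = 6.612 × 10⁻³ A

6.612 × 10⁻³ A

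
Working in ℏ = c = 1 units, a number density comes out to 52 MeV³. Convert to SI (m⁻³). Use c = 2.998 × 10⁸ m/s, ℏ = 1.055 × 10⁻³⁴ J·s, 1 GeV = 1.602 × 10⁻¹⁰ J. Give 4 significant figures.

6.757 × 10³⁹ m⁻³

Number density is [L]⁻³ = [E]³/(ℏc)³.
1 GeV³ → 1/(ℏc)³ × (1 GeV in J)³ = 1.299 × 10⁴⁷ m⁻³.
Convert the energy scale: 52 MeV³ = 5.20 × 10⁻⁸ GeV³.
Result: 5.20 × 10⁻⁸ × 1.299 × 10⁴⁷ = 6.757 × 10³⁹ m⁻³.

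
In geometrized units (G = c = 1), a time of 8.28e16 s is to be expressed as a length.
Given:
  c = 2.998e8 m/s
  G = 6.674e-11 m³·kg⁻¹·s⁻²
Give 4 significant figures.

2.482e25 m

Time → length via c.
8.28e16 s × (c) = 2.482e25 m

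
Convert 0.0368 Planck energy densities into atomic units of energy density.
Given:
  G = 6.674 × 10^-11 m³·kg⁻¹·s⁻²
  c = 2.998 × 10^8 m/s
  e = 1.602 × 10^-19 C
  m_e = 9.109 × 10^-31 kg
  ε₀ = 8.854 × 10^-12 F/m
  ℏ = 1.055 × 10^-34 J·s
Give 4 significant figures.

5.820 × 10^98

Planck energy density: u_P = c⁷/(ℏG²) = 4.632 × 10^113 J/m³
atomic unit of energy density: u_au = E_h/a₀³ = m_e⁴e¹⁰/((4πε₀)⁵ℏ⁸) = 2.929 × 10^13 J/m³
0.0368 × 4.632 × 10^113 / 2.929 × 10^13 = 5.820 × 10^98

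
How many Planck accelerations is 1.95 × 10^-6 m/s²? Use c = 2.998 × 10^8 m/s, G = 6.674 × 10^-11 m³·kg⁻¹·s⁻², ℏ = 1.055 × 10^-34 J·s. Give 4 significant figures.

Planck acceleration: a_P = √(c⁷/(ℏG)) = 5.560 × 10^51 m/s².
1.95 × 10^-6 / 5.560 × 10^51 = 3.507 × 10^-58

3.507 × 10^-58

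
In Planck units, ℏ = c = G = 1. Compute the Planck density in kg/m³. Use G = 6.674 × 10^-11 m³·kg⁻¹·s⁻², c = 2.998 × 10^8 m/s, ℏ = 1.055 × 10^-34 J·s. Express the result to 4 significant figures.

Dimensional analysis gives ρ_P = c⁵/(ℏG²).
  = 2.422 × 10^42 / 4.699 × 10^-55
  = 5.154 × 10^96 kg/m³

5.154 × 10^96 kg/m³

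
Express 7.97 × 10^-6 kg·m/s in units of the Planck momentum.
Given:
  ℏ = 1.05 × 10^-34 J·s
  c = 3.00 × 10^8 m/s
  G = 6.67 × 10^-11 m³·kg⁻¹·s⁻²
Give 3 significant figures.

Planck momentum: p_P = √(ℏc³/G) = 6.52 kg·m/s.
7.97 × 10^-6 / 6.52 = 1.22 × 10^-6

1.22 × 10^-6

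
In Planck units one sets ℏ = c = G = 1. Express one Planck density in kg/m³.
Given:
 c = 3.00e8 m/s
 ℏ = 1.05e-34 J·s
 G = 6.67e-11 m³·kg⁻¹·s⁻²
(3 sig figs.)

ρ_P = c⁵/(ℏG²)
  = 2.43e42 / 4.67e-55
  = 5.20e96 kg/m³

5.20e96 kg/m³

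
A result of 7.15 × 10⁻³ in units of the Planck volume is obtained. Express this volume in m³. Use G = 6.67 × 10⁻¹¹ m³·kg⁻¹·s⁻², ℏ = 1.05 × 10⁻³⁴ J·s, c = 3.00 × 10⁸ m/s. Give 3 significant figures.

One Planck volume: V_P = (ℏG/c³)^(3/2) = 4.18 × 10⁻¹⁰⁵ m³.
7.15 × 10⁻³ × 4.18 × 10⁻¹⁰⁵ m³ = 2.99 × 10⁻¹⁰⁷ m³

2.99 × 10⁻¹⁰⁷ m³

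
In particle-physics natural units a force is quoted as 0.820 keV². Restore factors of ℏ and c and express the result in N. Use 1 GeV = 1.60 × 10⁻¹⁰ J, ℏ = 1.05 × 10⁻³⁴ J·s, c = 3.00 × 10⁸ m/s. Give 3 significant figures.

Force is [E]/[L] = [E]²/(ℏc); restore (ℏc)⁻¹.
1 GeV² → 1/(ℏc) × (1 GeV in J)² = 8.13 × 10⁵ N.
Convert the energy scale: 0.820 keV² = 8.20 × 10⁻¹³ GeV².
Result: 8.20 × 10⁻¹³ × 8.13 × 10⁵ = 6.66 × 10⁻⁷ N.

6.66 × 10⁻⁷ N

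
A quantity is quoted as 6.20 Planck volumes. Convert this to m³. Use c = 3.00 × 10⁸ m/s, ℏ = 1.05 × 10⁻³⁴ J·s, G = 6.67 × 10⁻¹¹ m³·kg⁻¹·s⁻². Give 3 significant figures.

2.59 × 10⁻¹⁰⁴ m³

One Planck volume: V_P = (ℏG/c³)^(3/2) = 4.18 × 10⁻¹⁰⁵ m³.
6.20 × 4.18 × 10⁻¹⁰⁵ m³ = 2.59 × 10⁻¹⁰⁴ m³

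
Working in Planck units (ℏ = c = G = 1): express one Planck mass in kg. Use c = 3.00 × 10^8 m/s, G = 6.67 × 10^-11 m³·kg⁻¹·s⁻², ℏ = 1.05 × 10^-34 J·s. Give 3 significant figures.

Dimensional analysis gives m_P = √(ℏc/G).
  = √(4.72 × 10^-16)
  = 2.17 × 10^-8 kg

2.17 × 10^-8 kg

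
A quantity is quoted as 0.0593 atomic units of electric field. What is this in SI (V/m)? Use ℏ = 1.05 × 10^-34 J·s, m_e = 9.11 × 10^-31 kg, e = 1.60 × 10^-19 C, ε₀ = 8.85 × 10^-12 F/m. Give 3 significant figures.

One atomic unit of electric field: E_au = E_h/(e a₀) = m_e²e⁵/((4πε₀)³ℏ⁴) = 5.20 × 10^11 V/m.
0.0593 × 5.20 × 10^11 V/m = 3.09 × 10^10 V/m

3.09 × 10^10 V/m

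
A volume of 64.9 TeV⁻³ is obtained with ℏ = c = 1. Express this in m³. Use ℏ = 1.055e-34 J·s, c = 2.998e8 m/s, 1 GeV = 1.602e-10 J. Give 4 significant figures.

Volume is [L]³ = [E]⁻³·(ℏc)³.
1 GeV⁻³ → (ℏc)³ × (1 GeV in J)⁻³ = 7.696e-48 m³.
Convert the energy scale: 64.9 TeV⁻³ = 6.49e-8 GeV⁻³.
Result: 6.49e-8 × 7.696e-48 = 4.995e-55 m³.

4.995e-55 m³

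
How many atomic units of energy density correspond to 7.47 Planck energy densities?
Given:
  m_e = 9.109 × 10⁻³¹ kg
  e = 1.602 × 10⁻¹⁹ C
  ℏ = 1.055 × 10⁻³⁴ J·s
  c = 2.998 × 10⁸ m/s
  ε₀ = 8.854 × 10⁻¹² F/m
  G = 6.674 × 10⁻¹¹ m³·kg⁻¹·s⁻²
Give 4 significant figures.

1.181 × 10¹⁰¹

Planck energy density: u_P = c⁷/(ℏG²) = 4.632 × 10¹¹³ J/m³
atomic unit of energy density: u_au = E_h/a₀³ = m_e⁴e¹⁰/((4πε₀)⁵ℏ⁸) = 2.929 × 10¹³ J/m³
7.47 × 4.632 × 10¹¹³ / 2.929 × 10¹³ = 1.181 × 10¹⁰¹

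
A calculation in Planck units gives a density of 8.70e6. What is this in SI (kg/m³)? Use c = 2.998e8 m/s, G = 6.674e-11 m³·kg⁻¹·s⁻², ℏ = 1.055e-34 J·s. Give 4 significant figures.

4.484e103 kg/m³

One Planck density: ρ_P = c⁵/(ℏG²) = 5.154e96 kg/m³.
8.70e6 × 5.154e96 kg/m³ = 4.484e103 kg/m³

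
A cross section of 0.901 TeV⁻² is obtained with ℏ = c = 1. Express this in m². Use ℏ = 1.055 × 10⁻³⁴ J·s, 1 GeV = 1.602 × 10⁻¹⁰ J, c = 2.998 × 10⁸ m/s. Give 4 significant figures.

Area is [L]² = [E]⁻²·(ℏc)²; restore (ℏc)².
1 GeV⁻² → (ℏc)² × (1 GeV in J)⁻² = 3.898 × 10⁻³² m².
Convert the energy scale: 0.901 TeV⁻² = 9.01 × 10⁻⁷ GeV⁻².
Result: 9.01 × 10⁻⁷ × 3.898 × 10⁻³² = 3.512 × 10⁻³⁸ m².

3.512 × 10⁻³⁸ m²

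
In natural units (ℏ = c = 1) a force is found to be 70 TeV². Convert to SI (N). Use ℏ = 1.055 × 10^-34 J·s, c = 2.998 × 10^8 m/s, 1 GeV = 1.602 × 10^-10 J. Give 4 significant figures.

Force is [E]/[L] = [E]²/(ℏc); restore (ℏc)⁻¹.
1 GeV² → 1/(ℏc) × (1 GeV in J)² = 8.114 × 10^5 N.
Convert the energy scale: 70 TeV² = 7.00 × 10^7 GeV².
Result: 7.00 × 10^7 × 8.114 × 10^5 = 5.680 × 10^13 N.

5.680 × 10^13 N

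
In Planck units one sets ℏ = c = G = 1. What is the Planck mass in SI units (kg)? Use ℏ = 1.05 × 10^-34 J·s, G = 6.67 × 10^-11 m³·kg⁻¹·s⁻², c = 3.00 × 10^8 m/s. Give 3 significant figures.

m_P = √(ℏc/G)
  = √(4.72 × 10^-16)
  = 2.17 × 10^-8 kg

2.17 × 10^-8 kg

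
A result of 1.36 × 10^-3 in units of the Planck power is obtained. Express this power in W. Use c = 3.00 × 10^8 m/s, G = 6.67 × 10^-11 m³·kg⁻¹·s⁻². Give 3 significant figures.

4.95 × 10^49 W

One Planck power: P_P = c⁵/G = 3.64 × 10^52 W.
1.36 × 10^-3 × 3.64 × 10^52 W = 4.95 × 10^49 W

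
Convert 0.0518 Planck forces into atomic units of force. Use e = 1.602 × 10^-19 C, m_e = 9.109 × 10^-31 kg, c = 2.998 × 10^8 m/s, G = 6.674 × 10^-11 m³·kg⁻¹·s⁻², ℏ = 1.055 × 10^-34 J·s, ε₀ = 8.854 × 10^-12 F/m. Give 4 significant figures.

Planck force: F_P = c⁴/G = 1.210 × 10^44 N
atomic unit of force: F_au = E_h/a₀ = m_e²e⁶/((4πε₀)³ℏ⁴) = 8.220 × 10^-8 N
0.0518 × 1.210 × 10^44 / 8.220 × 10^-8 = 7.628 × 10^49

7.628 × 10^49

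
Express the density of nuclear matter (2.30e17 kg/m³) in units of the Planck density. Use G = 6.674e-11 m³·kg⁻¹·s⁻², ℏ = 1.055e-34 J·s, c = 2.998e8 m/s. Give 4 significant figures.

4.463e-80

Planck density: ρ_P = c⁵/(ℏG²) = 5.154e96 kg/m³.
2.30e17 / 5.154e96 = 4.463e-80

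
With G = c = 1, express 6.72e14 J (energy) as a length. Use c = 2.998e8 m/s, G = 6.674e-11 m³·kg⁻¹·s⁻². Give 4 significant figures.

Energy → length via G/c⁴.
6.72e14 J × (G/c⁴) = 5.552e-30 m

5.552e-30 m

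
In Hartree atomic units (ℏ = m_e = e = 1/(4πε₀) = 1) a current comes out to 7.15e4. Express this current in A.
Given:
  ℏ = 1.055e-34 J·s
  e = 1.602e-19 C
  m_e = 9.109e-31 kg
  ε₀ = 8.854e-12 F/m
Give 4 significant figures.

472.8 A

One atomic unit of electric current: I_au = e E_h/ℏ = m_e e⁵/((4πε₀)²ℏ³) = 6.612e-3 A.
7.15e4 × 6.612e-3 A = 472.8 A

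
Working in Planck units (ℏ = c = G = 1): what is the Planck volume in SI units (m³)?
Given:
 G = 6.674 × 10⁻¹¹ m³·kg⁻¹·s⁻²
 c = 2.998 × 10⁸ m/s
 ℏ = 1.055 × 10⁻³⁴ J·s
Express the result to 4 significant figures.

4.224 × 10⁻¹⁰⁵ m³

The unique combination of the constants set to 1 with dimensions of volume is V_P = (ℏG/c³)^(3/2).
  = √(1.784 × 10⁻²⁰⁹)
  = 4.224 × 10⁻¹⁰⁵ m³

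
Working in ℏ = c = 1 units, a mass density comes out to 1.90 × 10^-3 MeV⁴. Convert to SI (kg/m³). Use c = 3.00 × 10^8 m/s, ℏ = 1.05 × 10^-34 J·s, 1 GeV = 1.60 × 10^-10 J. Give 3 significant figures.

Mass density is [E]/(c²[L]³) = [E]⁴/(ℏ³c⁵).
1 GeV⁴ → 1/(ℏ³c⁵) × (1 GeV in J)⁴ = 2.33 × 10^20 kg/m³.
Convert the energy scale: 1.90 × 10^-3 MeV⁴ = 1.90 × 10^-15 GeV⁴.
Result: 1.90 × 10^-15 × 2.33 × 10^20 = 4.43 × 10^5 kg/m³.

4.43 × 10^5 kg/m³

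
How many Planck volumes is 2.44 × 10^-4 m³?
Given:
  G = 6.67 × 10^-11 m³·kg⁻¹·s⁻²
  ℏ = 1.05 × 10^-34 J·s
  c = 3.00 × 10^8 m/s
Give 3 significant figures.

Planck volume: V_P = (ℏG/c³)^(3/2) = 4.18 × 10^-105 m³.
2.44 × 10^-4 / 4.18 × 10^-105 = 5.84 × 10^100

5.84 × 10^100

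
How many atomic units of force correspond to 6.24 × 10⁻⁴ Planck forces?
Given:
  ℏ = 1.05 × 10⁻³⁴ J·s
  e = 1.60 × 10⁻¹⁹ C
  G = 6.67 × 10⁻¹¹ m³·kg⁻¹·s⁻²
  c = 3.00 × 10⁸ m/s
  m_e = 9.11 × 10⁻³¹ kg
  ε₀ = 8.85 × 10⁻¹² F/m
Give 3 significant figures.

9.10 × 10⁴⁷

Planck force: F_P = c⁴/G = 1.21 × 10⁴⁴ N
atomic unit of force: F_au = E_h/a₀ = m_e²e⁶/((4πε₀)³ℏ⁴) = 8.33 × 10⁻⁸ N
6.24 × 10⁻⁴ × 1.21 × 10⁴⁴ / 8.33 × 10⁻⁸ = 9.10 × 10⁴⁷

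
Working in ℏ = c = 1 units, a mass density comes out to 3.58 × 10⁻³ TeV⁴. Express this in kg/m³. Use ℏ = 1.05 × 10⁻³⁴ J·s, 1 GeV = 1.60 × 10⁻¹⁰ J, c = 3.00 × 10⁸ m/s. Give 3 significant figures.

Mass density is [E]/(c²[L]³) = [E]⁴/(ℏ³c⁵).
1 GeV⁴ → 1/(ℏ³c⁵) × (1 GeV in J)⁴ = 2.33 × 10²⁰ kg/m³.
Convert the energy scale: 3.58 × 10⁻³ TeV⁴ = 3.58 × 10⁹ GeV⁴.
Result: 3.58 × 10⁹ × 2.33 × 10²⁰ = 8.34 × 10²⁹ kg/m³.

8.34 × 10²⁹ kg/m³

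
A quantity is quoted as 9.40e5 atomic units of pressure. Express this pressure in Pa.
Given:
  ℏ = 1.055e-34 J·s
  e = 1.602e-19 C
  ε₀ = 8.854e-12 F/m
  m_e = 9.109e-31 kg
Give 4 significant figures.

One atomic unit of pressure: P_au = E_h/a₀³ = m_e⁴e¹⁰/((4πε₀)⁵ℏ⁸) = 2.929e13 Pa.
9.40e5 × 2.929e13 Pa = 2.753e19 Pa

2.753e19 Pa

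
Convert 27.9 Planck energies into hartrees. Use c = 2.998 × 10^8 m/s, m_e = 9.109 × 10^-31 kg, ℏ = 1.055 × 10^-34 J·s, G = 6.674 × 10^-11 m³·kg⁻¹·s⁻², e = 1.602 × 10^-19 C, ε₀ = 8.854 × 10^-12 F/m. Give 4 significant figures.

1.254 × 10^28

Planck energy: E_P = √(ℏc⁵/G) = 1.957 × 10^9 J
hartree: E_h = m_e e⁴/(4πε₀ℏ)² = 4.354 × 10^-18 J
27.9 × 1.957 × 10^9 / 4.354 × 10^-18 = 1.254 × 10^28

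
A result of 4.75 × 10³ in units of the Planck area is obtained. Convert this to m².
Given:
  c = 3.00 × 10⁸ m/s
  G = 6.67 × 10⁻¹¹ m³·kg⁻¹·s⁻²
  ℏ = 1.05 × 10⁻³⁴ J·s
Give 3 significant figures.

One Planck area: A_P = ℏG/c³ = 2.59 × 10⁻⁷⁰ m².
4.75 × 10³ × 2.59 × 10⁻⁷⁰ m² = 1.23 × 10⁻⁶⁶ m²

1.23 × 10⁻⁶⁶ m²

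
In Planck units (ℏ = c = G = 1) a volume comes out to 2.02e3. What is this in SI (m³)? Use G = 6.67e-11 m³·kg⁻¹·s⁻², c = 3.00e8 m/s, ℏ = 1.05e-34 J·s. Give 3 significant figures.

One Planck volume: V_P = (ℏG/c³)^(3/2) = 4.18e-105 m³.
2.02e3 × 4.18e-105 m³ = 8.44e-102 m³

8.44e-102 m³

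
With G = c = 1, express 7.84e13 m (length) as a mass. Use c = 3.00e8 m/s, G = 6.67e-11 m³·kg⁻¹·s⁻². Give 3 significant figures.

1.06e41 kg

Length → mass via c²/G.
7.84e13 m × (c²/G) = 1.06e41 kg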